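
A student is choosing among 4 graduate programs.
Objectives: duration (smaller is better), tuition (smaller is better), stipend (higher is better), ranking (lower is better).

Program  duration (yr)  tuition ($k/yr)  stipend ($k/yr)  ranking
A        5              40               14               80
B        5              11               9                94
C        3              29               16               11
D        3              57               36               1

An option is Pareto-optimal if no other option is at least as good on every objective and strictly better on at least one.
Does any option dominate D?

No

A: worse on duration (5 vs 3).
B: worse on duration (5 vs 3).
C: worse on stipend (16 vs 36).
No option is at least as good as D on every objective and strictly better on one.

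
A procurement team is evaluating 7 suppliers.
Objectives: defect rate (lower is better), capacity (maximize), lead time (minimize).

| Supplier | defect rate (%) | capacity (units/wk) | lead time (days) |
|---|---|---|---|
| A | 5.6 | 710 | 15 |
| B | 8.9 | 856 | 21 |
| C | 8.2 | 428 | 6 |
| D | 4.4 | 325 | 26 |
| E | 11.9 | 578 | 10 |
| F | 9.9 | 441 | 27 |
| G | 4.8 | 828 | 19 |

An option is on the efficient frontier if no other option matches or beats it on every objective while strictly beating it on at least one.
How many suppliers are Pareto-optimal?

A: not dominated.
B: not dominated (best capacity).
C: not dominated (best lead time).
D: not dominated (best defect rate).
E: not dominated.
F: dominated by A (defect rate 5.6≤9.9, capacity 710≥441, lead time 15≤27).
G: not dominated.
Pareto-optimal: A, B, C, D, E, G → 6.

6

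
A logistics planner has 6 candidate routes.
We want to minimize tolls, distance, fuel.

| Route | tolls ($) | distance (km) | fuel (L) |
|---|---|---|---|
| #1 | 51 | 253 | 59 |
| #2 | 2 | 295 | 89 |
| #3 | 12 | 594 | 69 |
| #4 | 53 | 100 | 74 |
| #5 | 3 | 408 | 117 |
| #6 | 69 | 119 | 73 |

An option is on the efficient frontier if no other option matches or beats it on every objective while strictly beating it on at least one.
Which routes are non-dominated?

#1, #2, #3, #4, #6

#1: not dominated (best fuel).
#2: not dominated (best tolls).
#3: not dominated.
#4: not dominated (best distance).
#5: dominated by #2 (tolls 2≤3, distance 295≤408, fuel 89≤117).
#6: not dominated.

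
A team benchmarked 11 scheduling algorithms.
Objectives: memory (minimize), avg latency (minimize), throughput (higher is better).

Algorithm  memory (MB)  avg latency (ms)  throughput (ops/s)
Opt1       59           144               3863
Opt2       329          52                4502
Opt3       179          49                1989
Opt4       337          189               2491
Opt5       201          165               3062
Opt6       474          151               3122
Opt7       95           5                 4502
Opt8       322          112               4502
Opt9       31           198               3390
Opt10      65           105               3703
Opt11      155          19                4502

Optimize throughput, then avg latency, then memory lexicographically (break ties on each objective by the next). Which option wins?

First maximize throughput: best is 4502, kept {Opt2, Opt7, Opt8, Opt11}.
Then minimize avg latency: best is 5, kept {Opt7}.

Opt7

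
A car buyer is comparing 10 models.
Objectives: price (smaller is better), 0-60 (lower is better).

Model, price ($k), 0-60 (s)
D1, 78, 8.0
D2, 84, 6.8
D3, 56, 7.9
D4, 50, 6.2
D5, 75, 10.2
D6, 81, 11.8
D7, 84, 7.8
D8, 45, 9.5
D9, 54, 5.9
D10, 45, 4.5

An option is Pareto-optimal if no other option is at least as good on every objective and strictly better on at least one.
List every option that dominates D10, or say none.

none

D1: worse on price (78 vs 45).
D2: worse on price (84 vs 45).
D3: worse on price (56 vs 45).
D4: worse on price (50 vs 45).
D5: worse on price (75 vs 45).
D6: worse on price (81 vs 45).
D7: worse on price (84 vs 45).
D8: worse on 0-60 (9.5 vs 4.5).
D9: worse on price (54 vs 45).
No option dominates D10.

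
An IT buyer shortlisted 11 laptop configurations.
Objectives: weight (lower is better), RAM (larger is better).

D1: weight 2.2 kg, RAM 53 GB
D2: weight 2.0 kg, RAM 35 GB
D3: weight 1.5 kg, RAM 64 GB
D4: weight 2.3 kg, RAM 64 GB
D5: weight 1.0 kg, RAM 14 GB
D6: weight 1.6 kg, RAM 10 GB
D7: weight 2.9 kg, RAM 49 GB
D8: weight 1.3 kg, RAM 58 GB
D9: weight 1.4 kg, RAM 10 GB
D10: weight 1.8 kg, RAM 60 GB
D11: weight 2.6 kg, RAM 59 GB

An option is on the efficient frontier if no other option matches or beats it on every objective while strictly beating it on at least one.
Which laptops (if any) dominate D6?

D3, D5, D8, D9

D3: weight 1.5≤1.6, RAM 64≥10 — dominates D6.
D5: weight 1.0≤1.6, RAM 14≥10 — dominates D6.
D8: weight 1.3≤1.6, RAM 58≥10 — dominates D6.
D9: weight 1.4≤1.6, RAM 10≥10 — dominates D6.
Others (D1, D2, D4, D7, D10, D11) are each worse than D6 on at least one objective.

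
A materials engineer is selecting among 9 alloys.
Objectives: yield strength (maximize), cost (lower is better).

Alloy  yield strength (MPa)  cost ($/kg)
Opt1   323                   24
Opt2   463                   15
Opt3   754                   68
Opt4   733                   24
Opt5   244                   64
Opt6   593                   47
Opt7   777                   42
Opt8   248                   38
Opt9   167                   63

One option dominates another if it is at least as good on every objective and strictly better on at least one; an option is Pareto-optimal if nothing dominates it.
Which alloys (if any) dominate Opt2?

Opt1: worse on yield strength (323 vs 463).
Opt3: worse on cost (68 vs 15).
Opt4: worse on cost (24 vs 15).
Opt5: worse on yield strength (244 vs 463).
Opt6: worse on cost (47 vs 15).
Opt7: worse on cost (42 vs 15).
Opt8: worse on yield strength (248 vs 463).
Opt9: worse on yield strength (167 vs 463).
No option dominates Opt2.

none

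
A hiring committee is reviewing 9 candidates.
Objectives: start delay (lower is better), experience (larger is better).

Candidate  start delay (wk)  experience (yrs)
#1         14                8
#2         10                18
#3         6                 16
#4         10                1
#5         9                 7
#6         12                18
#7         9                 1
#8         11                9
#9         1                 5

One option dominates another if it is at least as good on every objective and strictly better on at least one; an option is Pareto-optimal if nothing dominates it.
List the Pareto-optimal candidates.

#1: dominated by #2 (start delay 10≤14, experience 18≥8).
#2: not dominated.
#3: not dominated.
#4: dominated by #2 (start delay 10≤10, experience 18≥1).
#5: dominated by #3 (start delay 6≤9, experience 16≥7).
#6: dominated by #2 (start delay 10≤12, experience 18≥18).
#7: dominated by #3 (start delay 6≤9, experience 16≥1).
#8: dominated by #2 (start delay 10≤11, experience 18≥9).
#9: not dominated (best start delay).

#2, #3, #9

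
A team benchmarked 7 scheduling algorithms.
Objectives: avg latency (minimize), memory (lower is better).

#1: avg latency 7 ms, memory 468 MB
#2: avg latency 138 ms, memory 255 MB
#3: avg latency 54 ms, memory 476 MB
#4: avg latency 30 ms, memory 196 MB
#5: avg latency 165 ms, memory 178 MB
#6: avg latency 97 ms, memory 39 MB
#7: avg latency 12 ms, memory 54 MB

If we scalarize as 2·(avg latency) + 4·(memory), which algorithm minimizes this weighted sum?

#1: 2·7 + 4·468 = 1886
#2: 2·138 + 4·255 = 1296
#3: 2·54 + 4·476 = 2012
#4: 2·30 + 4·196 = 844
#5: 2·165 + 4·178 = 1042
#6: 2·97 + 4·39 = 350
#7: 2·12 + 4·54 = 240
Lowest: #7 at 240.

#7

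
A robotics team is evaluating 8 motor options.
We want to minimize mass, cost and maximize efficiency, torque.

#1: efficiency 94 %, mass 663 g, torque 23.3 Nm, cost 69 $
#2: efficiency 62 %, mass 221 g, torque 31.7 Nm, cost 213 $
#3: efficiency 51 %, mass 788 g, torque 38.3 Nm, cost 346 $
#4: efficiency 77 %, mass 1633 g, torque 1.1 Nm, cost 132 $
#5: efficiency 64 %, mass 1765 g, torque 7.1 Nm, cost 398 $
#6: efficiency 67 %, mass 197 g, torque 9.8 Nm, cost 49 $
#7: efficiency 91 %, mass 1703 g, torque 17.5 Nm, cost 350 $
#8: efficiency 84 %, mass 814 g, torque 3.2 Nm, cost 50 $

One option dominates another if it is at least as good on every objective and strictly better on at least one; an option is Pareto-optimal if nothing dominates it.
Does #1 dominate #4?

Yes

#1 vs #4: efficiency 94≥77, mass 663≤1633, torque 23.3≥1.1, cost 69≤132 — #1 is at least as good on every objective with at least one strict improvement.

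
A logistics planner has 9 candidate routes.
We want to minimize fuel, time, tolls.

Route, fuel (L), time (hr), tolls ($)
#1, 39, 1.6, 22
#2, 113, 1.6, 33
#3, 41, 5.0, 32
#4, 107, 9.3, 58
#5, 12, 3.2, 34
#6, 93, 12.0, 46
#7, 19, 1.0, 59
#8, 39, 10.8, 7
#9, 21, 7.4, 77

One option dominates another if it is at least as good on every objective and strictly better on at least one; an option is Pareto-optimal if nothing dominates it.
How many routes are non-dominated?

#1: not dominated.
#2: dominated by #1 (fuel 39≤113, time 1.6≤1.6, tolls 22≤33).
#3: dominated by #1 (fuel 39≤41, time 1.6≤5.0, tolls 22≤32).
#4: dominated by #1 (fuel 39≤107, time 1.6≤9.3, tolls 22≤58).
#5: not dominated (best fuel).
#6: dominated by #1 (fuel 39≤93, time 1.6≤12.0, tolls 22≤46).
#7: not dominated (best time).
#8: not dominated (best tolls).
#9: dominated by #5 (fuel 12≤21, time 3.2≤7.4, tolls 34≤77).
Pareto-optimal: #1, #5, #7, #8 → 4.

4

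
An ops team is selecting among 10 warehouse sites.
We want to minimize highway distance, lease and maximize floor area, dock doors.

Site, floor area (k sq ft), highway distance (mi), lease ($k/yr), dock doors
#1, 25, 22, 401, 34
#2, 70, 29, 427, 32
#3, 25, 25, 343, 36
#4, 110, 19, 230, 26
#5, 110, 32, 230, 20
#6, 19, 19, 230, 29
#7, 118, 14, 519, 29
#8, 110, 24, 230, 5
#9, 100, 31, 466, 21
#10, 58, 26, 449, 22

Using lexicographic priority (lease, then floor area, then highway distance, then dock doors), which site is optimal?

First minimize lease: best is 230, kept {#4, #5, #6, #8}.
Then maximize floor area: best is 110, kept {#4, #5, #8}.
Then minimize highway distance: best is 19, kept {#4}.

#4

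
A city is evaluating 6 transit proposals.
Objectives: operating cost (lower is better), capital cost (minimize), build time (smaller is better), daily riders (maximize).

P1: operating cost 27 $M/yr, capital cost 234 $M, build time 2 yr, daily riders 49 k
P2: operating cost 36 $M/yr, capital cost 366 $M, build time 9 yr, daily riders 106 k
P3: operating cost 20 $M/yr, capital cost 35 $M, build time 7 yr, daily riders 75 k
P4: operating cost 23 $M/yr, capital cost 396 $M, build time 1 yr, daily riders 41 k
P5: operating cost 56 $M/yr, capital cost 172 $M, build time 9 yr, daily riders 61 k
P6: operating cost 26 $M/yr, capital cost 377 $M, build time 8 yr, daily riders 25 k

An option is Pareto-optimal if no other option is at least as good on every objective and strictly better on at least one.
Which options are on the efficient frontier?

P1, P2, P3, P4

P1: not dominated.
P2: not dominated (best daily riders).
P3: not dominated (best operating cost).
P4: not dominated (best build time).
P5: dominated by P3 (operating cost 20≤56, capital cost 35≤172, build time 7≤9, daily riders 75≥61).
P6: dominated by P3 (operating cost 20≤26, capital cost 35≤377, build time 7≤8, daily riders 75≥25).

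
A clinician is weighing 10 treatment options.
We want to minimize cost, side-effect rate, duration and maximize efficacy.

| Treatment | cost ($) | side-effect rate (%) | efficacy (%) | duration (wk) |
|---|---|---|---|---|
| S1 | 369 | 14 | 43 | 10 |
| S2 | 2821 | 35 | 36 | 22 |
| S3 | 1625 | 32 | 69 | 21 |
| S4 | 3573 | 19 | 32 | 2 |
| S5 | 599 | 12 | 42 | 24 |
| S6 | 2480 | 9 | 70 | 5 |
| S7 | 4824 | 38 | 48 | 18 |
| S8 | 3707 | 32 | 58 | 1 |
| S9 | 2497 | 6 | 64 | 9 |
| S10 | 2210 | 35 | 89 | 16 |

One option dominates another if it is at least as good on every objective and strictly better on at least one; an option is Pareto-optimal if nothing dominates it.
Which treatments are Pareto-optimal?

S1, S3, S4, S5, S6, S8, S9, S10

S1: not dominated (best cost).
S2: dominated by S1 (cost 369≤2821, side-effect rate 14≤35, efficacy 43≥36, duration 10≤22).
S3: not dominated.
S4: not dominated.
S5: not dominated.
S6: not dominated.
S7: dominated by S6 (cost 2480≤4824, side-effect rate 9≤38, efficacy 70≥48, duration 5≤18).
S8: not dominated (best duration).
S9: not dominated (best side-effect rate).
S10: not dominated (best efficacy).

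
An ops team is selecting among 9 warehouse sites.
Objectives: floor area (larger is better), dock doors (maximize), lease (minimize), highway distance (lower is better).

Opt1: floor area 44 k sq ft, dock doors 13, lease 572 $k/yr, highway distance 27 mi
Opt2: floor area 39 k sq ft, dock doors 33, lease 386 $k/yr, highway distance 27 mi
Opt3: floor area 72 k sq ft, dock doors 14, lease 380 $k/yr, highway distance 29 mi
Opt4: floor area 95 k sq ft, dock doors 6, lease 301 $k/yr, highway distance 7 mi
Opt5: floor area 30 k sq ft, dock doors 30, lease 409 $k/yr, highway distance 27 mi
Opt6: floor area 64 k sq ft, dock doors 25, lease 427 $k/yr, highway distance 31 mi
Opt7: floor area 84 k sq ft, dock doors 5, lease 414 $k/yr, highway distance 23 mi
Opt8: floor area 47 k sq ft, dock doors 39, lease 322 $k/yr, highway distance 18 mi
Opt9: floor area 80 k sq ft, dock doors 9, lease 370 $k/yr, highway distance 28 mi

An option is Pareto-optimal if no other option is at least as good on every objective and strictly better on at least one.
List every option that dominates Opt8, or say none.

none

Opt1: worse on floor area (44 vs 47).
Opt2: worse on floor area (39 vs 47).
Opt3: worse on dock doors (14 vs 39).
Opt4: worse on dock doors (6 vs 39).
Opt5: worse on floor area (30 vs 47).
Opt6: worse on dock doors (25 vs 39).
Opt7: worse on dock doors (5 vs 39).
Opt9: worse on dock doors (9 vs 39).
No option dominates Opt8.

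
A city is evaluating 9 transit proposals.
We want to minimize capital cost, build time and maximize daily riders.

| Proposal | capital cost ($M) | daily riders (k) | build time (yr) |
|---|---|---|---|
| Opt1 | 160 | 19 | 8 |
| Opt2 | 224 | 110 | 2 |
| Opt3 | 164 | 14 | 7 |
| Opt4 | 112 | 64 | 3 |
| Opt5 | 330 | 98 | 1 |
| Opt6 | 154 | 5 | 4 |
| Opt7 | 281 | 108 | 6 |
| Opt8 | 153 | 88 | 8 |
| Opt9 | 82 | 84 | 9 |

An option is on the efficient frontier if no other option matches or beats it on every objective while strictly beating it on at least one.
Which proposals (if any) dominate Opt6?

Opt4

Opt4: capital cost 112≤154, daily riders 64≥5, build time 3≤4 — dominates Opt6.
Others (Opt1, Opt2, Opt3, Opt5, Opt7, Opt8, Opt9) are each worse than Opt6 on at least one objective.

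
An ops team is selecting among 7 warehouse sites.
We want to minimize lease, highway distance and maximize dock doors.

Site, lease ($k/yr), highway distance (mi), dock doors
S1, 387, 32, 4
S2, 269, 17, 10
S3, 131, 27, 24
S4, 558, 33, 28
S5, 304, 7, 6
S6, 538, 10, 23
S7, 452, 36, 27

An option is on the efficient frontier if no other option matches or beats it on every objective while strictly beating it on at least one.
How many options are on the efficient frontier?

S1: dominated by S2 (lease 269≤387, highway distance 17≤32, dock doors 10≥4).
S2: not dominated.
S3: not dominated (best lease).
S4: not dominated (best dock doors).
S5: not dominated (best highway distance).
S6: not dominated.
S7: not dominated.
Pareto-optimal: S2, S3, S4, S5, S6, S7 → 6.

6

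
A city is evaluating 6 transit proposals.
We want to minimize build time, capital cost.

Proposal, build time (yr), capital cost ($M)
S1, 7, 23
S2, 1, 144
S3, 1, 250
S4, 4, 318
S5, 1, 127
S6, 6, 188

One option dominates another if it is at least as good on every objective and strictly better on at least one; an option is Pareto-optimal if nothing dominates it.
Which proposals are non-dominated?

S1: not dominated (best capital cost).
S2: dominated by S5 (build time 1≤1, capital cost 127≤144).
S3: dominated by S2 (build time 1≤1, capital cost 144≤250).
S4: dominated by S2 (build time 1≤4, capital cost 144≤318).
S5: not dominated.
S6: dominated by S2 (build time 1≤6, capital cost 144≤188).

S1, S5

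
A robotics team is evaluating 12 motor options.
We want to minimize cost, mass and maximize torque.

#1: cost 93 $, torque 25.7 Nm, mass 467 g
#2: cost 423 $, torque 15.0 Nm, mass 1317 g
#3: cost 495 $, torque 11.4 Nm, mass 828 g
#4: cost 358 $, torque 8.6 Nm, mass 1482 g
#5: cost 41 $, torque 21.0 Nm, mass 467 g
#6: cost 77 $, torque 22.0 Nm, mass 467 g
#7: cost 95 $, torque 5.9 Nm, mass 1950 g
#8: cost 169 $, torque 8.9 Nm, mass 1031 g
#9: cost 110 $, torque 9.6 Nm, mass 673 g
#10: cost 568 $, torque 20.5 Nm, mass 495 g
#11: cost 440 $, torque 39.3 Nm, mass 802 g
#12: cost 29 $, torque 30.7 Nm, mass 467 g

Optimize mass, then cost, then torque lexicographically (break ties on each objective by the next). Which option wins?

First minimize mass: best is 467, kept {#1, #5, #6, #12}.
Then minimize cost: best is 29, kept {#12}.

#12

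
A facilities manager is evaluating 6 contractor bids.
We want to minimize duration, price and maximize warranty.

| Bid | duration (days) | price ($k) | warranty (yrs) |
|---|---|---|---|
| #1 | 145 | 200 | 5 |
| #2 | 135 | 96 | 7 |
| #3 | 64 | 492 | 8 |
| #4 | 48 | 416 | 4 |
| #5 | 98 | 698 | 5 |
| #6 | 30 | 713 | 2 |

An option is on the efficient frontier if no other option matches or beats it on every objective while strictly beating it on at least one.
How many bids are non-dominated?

4

#1: dominated by #2 (duration 135≤145, price 96≤200, warranty 7≥5).
#2: not dominated (best price).
#3: not dominated (best warranty).
#4: not dominated.
#5: dominated by #3 (duration 64≤98, price 492≤698, warranty 8≥5).
#6: not dominated (best duration).
Pareto-optimal: #2, #3, #4, #6 → 4.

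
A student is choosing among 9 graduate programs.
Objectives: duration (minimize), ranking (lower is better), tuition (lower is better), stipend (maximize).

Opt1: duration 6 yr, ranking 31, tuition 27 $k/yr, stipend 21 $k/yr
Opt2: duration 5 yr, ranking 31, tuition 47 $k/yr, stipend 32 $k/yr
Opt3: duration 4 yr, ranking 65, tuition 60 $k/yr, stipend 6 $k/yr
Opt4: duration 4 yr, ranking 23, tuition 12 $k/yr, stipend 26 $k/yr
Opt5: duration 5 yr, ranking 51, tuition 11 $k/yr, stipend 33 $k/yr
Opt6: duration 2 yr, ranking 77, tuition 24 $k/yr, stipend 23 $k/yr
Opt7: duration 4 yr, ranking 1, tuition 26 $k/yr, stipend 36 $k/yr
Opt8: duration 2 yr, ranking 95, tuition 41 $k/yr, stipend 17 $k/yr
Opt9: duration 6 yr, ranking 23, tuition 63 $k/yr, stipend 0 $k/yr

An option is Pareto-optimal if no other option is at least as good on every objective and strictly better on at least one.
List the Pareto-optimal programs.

Opt4, Opt5, Opt6, Opt7

Opt1: dominated by Opt4 (duration 4≤6, ranking 23≤31, tuition 12≤27, stipend 26≥21).
Opt2: dominated by Opt7 (duration 4≤5, ranking 1≤31, tuition 26≤47, stipend 36≥32).
Opt3: dominated by Opt4 (duration 4≤4, ranking 23≤65, tuition 12≤60, stipend 26≥6).
Opt4: not dominated.
Opt5: not dominated (best tuition).
Opt6: not dominated.
Opt7: not dominated (best ranking).
Opt8: dominated by Opt6 (duration 2≤2, ranking 77≤95, tuition 24≤41, stipend 23≥17).
Opt9: dominated by Opt4 (duration 4≤6, ranking 23≤23, tuition 12≤63, stipend 26≥0).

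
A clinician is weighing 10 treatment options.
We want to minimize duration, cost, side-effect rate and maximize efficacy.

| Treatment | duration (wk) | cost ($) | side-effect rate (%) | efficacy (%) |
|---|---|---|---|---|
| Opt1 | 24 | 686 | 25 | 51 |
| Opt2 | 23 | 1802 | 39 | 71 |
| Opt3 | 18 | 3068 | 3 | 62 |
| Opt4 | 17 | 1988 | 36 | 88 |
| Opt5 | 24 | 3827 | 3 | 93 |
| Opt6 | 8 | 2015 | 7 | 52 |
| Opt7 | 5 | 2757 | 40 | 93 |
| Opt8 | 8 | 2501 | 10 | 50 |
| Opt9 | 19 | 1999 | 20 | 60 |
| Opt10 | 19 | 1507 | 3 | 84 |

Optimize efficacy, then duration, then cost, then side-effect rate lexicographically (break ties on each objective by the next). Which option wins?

Opt7

First maximize efficacy: best is 93, kept {Opt5, Opt7}.
Then minimize duration: best is 5, kept {Opt7}.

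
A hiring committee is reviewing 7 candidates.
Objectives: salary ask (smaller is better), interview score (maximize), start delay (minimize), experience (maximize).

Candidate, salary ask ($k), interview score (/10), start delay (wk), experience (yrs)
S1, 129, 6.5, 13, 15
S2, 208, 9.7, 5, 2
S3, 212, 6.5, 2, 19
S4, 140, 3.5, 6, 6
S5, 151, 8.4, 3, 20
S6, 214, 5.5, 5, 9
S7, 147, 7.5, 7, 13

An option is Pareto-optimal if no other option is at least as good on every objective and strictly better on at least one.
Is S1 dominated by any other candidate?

No

S2: worse on salary ask (208 vs 129).
S3: worse on salary ask (212 vs 129).
S4: worse on salary ask (140 vs 129).
S5: worse on salary ask (151 vs 129).
S6: worse on salary ask (214 vs 129).
S7: worse on salary ask (147 vs 129).
No option is at least as good as S1 on every objective and strictly better on one.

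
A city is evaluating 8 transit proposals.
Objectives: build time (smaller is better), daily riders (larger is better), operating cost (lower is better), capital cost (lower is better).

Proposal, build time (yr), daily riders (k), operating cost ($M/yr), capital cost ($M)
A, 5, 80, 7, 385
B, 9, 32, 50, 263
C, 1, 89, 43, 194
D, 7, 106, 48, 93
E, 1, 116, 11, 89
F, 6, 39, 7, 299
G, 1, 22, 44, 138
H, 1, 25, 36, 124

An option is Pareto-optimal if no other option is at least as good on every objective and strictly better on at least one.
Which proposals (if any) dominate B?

C: build time 1≤9, daily riders 89≥32, operating cost 43≤50, capital cost 194≤263 — dominates B.
D: build time 7≤9, daily riders 106≥32, operating cost 48≤50, capital cost 93≤263 — dominates B.
E: build time 1≤9, daily riders 116≥32, operating cost 11≤50, capital cost 89≤263 — dominates B.
Others (A, F, G, H) are each worse than B on at least one objective.

C, D, E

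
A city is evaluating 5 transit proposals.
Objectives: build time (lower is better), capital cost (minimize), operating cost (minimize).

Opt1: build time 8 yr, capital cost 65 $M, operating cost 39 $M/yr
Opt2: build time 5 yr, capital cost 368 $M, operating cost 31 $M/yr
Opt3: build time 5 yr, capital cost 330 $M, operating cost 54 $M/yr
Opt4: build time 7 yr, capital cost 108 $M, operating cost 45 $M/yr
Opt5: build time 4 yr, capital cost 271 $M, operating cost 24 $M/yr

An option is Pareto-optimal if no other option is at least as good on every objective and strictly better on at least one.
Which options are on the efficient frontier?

Opt1: not dominated (best capital cost).
Opt2: dominated by Opt5 (build time 4≤5, capital cost 271≤368, operating cost 24≤31).
Opt3: dominated by Opt5 (build time 4≤5, capital cost 271≤330, operating cost 24≤54).
Opt4: not dominated.
Opt5: not dominated (best build time).

Opt1, Opt4, Opt5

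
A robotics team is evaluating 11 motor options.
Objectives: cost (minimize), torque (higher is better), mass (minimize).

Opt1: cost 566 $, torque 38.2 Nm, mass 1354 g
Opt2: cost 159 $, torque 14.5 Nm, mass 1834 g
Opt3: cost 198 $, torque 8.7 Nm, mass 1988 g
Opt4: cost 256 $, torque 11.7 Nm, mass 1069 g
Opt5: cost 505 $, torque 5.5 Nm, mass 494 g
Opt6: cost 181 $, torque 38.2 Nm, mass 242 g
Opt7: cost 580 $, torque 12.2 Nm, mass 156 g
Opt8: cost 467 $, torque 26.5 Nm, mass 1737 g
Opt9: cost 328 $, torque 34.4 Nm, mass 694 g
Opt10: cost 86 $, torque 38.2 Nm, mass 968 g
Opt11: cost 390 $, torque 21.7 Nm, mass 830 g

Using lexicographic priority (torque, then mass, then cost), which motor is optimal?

Opt6

First maximize torque: best is 38.2, kept {Opt1, Opt6, Opt10}.
Then minimize mass: best is 242, kept {Opt6}.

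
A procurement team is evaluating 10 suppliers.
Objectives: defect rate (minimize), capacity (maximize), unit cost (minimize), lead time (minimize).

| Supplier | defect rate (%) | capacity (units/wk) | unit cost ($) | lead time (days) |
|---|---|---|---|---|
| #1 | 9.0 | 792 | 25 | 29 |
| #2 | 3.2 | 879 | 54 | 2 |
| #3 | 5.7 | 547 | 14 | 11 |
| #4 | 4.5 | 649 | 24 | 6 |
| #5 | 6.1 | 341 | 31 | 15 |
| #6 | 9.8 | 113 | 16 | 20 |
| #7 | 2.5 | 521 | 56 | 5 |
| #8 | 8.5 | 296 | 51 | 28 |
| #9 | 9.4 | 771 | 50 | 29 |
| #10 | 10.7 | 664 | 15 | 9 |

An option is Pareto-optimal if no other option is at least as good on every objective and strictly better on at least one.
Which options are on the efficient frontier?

#1, #2, #3, #4, #7, #10

#1: not dominated.
#2: not dominated (best capacity).
#3: not dominated (best unit cost).
#4: not dominated.
#5: dominated by #3 (defect rate 5.7≤6.1, capacity 547≥341, unit cost 14≤31, lead time 11≤15).
#6: dominated by #3 (defect rate 5.7≤9.8, capacity 547≥113, unit cost 14≤16, lead time 11≤20).
#7: not dominated (best defect rate).
#8: dominated by #3 (defect rate 5.7≤8.5, capacity 547≥296, unit cost 14≤51, lead time 11≤28).
#9: dominated by #1 (defect rate 9.0≤9.4, capacity 792≥771, unit cost 25≤50, lead time 29≤29).
#10: not dominated.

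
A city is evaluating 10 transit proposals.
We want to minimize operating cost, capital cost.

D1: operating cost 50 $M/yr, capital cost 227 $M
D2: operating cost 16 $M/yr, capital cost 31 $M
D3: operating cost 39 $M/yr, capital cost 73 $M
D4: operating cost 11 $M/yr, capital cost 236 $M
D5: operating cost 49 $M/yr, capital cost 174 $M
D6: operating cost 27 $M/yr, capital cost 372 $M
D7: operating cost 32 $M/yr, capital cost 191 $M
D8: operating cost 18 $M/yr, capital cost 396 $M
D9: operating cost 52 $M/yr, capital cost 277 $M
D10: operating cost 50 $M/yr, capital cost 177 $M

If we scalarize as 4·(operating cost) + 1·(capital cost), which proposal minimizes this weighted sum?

D2

D1: 4·50 + 1·227 = 427
D2: 4·16 + 1·31 = 95
D3: 4·39 + 1·73 = 229
D4: 4·11 + 1·236 = 280
D5: 4·49 + 1·174 = 370
D6: 4·27 + 1·372 = 480
D7: 4·32 + 1·191 = 319
D8: 4·18 + 1·396 = 468
D9: 4·52 + 1·277 = 485
D10: 4·50 + 1·177 = 377
Lowest: D2 at 95.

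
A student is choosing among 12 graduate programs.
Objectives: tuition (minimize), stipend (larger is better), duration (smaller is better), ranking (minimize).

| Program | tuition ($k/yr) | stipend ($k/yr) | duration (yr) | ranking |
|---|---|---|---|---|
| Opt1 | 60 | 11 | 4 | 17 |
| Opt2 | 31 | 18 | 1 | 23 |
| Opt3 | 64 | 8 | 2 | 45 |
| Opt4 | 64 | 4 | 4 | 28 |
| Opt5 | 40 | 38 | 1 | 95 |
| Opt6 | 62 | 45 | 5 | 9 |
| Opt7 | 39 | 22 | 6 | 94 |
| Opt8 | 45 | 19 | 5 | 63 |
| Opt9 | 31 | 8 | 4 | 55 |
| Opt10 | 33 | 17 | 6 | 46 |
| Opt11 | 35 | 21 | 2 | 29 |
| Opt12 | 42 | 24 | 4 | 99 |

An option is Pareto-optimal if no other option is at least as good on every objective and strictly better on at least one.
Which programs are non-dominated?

Opt1: not dominated.
Opt2: not dominated.
Opt3: dominated by Opt2 (tuition 31≤64, stipend 18≥8, duration 1≤2, ranking 23≤45).
Opt4: dominated by Opt1 (tuition 60≤64, stipend 11≥4, duration 4≤4, ranking 17≤28).
Opt5: not dominated.
Opt6: not dominated (best stipend).
Opt7: not dominated.
Opt8: dominated by Opt11 (tuition 35≤45, stipend 21≥19, duration 2≤5, ranking 29≤63).
Opt9: dominated by Opt2 (tuition 31≤31, stipend 18≥8, duration 1≤4, ranking 23≤55).
Opt10: dominated by Opt2 (tuition 31≤33, stipend 18≥17, duration 1≤6, ranking 23≤46).
Opt11: not dominated.
Opt12: dominated by Opt5 (tuition 40≤42, stipend 38≥24, duration 1≤4, ranking 95≤99).

Opt1, Opt2, Opt5, Opt6, Opt7, Opt11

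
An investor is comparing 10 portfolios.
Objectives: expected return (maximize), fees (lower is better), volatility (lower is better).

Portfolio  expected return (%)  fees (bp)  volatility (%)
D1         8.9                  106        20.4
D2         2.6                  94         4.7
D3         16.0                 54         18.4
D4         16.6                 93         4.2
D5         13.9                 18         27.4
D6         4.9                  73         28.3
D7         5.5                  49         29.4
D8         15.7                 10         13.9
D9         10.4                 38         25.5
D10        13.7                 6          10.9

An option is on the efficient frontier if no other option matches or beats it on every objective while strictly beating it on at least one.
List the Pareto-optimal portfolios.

D1: dominated by D3 (expected return 16.0≥8.9, fees 54≤106, volatility 18.4≤20.4).
D2: dominated by D4 (expected return 16.6≥2.6, fees 93≤94, volatility 4.2≤4.7).
D3: not dominated.
D4: not dominated (best expected return).
D5: dominated by D8 (expected return 15.7≥13.9, fees 10≤18, volatility 13.9≤27.4).
D6: dominated by D3 (expected return 16.0≥4.9, fees 54≤73, volatility 18.4≤28.3).
D7: dominated by D5 (expected return 13.9≥5.5, fees 18≤49, volatility 27.4≤29.4).
D8: not dominated.
D9: dominated by D8 (expected return 15.7≥10.4, fees 10≤38, volatility 13.9≤25.5).
D10: not dominated (best fees).

D3, D4, D8, D10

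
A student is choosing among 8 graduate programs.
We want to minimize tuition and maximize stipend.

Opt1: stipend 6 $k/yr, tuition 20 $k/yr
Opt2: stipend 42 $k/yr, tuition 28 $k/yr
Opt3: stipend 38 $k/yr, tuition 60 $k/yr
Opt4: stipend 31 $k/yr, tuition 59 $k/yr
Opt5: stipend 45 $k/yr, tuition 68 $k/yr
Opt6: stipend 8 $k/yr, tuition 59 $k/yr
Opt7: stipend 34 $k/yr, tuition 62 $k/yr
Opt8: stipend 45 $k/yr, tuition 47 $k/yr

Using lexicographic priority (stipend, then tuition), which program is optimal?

Opt8

First maximize stipend: best is 45, kept {Opt5, Opt8}.
Then minimize tuition: best is 47, kept {Opt8}.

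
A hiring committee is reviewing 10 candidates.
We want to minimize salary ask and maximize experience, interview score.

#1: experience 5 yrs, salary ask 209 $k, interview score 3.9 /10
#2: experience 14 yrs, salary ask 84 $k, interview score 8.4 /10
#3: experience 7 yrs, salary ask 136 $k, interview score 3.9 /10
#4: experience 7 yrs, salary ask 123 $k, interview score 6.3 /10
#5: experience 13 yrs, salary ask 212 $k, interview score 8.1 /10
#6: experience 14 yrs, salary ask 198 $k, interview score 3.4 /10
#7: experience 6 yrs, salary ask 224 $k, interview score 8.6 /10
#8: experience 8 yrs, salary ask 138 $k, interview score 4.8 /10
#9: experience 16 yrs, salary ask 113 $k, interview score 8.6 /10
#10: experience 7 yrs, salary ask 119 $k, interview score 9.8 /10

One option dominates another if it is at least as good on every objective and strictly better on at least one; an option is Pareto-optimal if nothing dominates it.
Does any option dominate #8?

#2 vs #8: experience 14≥8, salary ask 84≤138, interview score 8.4≥4.8 — #2 is at least as good on every objective and strictly better on at least one, so #2 dominates #8.

Yes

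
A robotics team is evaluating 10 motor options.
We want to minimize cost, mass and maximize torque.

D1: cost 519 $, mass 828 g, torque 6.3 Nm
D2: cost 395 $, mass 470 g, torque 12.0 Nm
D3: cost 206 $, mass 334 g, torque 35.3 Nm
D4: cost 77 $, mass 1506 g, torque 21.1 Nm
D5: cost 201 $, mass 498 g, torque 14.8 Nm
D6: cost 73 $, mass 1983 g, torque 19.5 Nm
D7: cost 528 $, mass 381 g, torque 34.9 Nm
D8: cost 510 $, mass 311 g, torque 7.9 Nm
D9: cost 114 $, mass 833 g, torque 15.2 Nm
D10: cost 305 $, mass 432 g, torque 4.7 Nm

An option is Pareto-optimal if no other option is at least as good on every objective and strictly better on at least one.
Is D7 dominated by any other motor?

Yes

D3 vs D7: cost 206≤528, mass 334≤381, torque 35.3≥34.9 — D3 is at least as good on every objective and strictly better on at least one, so D3 dominates D7.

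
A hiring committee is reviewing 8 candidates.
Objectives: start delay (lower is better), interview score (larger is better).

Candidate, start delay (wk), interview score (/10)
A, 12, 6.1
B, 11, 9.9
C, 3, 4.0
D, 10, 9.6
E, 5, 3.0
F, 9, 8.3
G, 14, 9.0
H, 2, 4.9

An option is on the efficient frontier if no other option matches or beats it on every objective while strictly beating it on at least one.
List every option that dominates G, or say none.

B: start delay 11≤14, interview score 9.9≥9.0 — dominates G.
D: start delay 10≤14, interview score 9.6≥9.0 — dominates G.
Others (A, C, E, F, H) are each worse than G on at least one objective.

B, D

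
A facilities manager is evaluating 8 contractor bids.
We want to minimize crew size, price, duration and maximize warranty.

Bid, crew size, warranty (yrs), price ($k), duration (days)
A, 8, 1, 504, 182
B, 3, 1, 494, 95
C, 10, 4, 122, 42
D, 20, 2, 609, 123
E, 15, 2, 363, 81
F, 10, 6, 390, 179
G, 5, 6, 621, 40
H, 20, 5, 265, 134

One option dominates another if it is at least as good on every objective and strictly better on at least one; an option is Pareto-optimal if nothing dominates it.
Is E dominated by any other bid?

Yes

C vs E: crew size 10≤15, warranty 4≥2, price 122≤363, duration 42≤81 — C is at least as good on every objective and strictly better on at least one, so C dominates E.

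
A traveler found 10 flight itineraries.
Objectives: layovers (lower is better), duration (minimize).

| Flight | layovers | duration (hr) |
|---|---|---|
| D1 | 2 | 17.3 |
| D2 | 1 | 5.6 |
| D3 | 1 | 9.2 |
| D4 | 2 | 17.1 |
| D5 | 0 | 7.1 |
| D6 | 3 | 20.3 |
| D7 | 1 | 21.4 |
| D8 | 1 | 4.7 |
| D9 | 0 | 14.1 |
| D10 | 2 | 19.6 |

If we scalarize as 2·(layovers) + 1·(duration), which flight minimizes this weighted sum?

D1: 2·2 + 1·17.3 = 21.3
D2: 2·1 + 1·5.6 = 7.6
D3: 2·1 + 1·9.2 = 11.2
D4: 2·2 + 1·17.1 = 21.1
D5: 2·0 + 1·7.1 = 7.1
D6: 2·3 + 1·20.3 = 26.3
D7: 2·1 + 1·21.4 = 23.4
D8: 2·1 + 1·4.7 = 6.7
D9: 2·0 + 1·14.1 = 14.1
D10: 2·2 + 1·19.6 = 23.6
Lowest: D8 at 6.7.

D8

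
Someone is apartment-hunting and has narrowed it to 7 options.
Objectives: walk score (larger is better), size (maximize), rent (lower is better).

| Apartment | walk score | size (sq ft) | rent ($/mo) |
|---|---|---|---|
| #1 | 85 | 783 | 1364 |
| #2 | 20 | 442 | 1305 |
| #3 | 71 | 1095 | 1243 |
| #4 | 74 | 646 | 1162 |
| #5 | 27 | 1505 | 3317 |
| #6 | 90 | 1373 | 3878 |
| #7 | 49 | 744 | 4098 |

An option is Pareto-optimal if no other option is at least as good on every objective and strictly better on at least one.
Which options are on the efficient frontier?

#1: not dominated.
#2: dominated by #3 (walk score 71≥20, size 1095≥442, rent 1243≤1305).
#3: not dominated.
#4: not dominated (best rent).
#5: not dominated (best size).
#6: not dominated (best walk score).
#7: dominated by #1 (walk score 85≥49, size 783≥744, rent 1364≤4098).

#1, #3, #4, #5, #6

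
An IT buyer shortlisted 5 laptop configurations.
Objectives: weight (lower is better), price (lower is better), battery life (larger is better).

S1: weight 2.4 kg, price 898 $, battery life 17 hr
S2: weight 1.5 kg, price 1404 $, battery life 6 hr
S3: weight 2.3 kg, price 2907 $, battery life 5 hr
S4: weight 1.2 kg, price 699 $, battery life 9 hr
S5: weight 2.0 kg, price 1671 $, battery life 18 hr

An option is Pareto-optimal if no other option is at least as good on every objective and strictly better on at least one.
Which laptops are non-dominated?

S1, S4, S5

S1: not dominated.
S2: dominated by S4 (weight 1.2≤1.5, price 699≤1404, battery life 9≥6).
S3: dominated by S2 (weight 1.5≤2.3, price 1404≤2907, battery life 6≥5).
S4: not dominated (best weight).
S5: not dominated (best battery life).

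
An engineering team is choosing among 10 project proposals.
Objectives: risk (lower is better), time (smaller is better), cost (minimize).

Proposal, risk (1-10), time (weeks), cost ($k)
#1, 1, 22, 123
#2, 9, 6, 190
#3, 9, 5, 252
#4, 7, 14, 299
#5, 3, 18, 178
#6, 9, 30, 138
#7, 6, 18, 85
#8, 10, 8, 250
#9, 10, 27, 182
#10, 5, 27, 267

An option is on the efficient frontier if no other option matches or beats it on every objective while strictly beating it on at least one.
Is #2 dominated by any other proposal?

#1: worse on time (22 vs 6).
#3: worse on cost (252 vs 190).
#4: worse on time (14 vs 6).
#5: worse on time (18 vs 6).
#6: worse on time (30 vs 6).
#7: worse on time (18 vs 6).
#8: worse on risk (10 vs 9).
#9: worse on risk (10 vs 9).
#10: worse on time (27 vs 6).
No option is at least as good as #2 on every objective and strictly better on one.

No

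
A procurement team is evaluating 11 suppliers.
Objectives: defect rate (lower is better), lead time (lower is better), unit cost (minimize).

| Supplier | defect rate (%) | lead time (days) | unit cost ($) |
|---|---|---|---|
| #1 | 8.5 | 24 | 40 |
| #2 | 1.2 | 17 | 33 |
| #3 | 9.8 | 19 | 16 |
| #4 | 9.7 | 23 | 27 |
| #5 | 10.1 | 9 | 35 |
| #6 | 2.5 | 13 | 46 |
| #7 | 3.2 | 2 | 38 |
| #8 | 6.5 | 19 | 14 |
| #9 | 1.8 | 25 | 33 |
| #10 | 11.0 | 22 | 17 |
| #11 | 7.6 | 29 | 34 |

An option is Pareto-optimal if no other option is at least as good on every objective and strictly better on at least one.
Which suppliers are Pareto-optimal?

#2, #5, #6, #7, #8

#1: dominated by #2 (defect rate 1.2≤8.5, lead time 17≤24, unit cost 33≤40).
#2: not dominated (best defect rate).
#3: dominated by #8 (defect rate 6.5≤9.8, lead time 19≤19, unit cost 14≤16).
#4: dominated by #8 (defect rate 6.5≤9.7, lead time 19≤23, unit cost 14≤27).
#5: not dominated.
#6: not dominated.
#7: not dominated (best lead time).
#8: not dominated (best unit cost).
#9: dominated by #2 (defect rate 1.2≤1.8, lead time 17≤25, unit cost 33≤33).
#10: dominated by #3 (defect rate 9.8≤11.0, lead time 19≤22, unit cost 16≤17).
#11: dominated by #2 (defect rate 1.2≤7.6, lead time 17≤29, unit cost 33≤34).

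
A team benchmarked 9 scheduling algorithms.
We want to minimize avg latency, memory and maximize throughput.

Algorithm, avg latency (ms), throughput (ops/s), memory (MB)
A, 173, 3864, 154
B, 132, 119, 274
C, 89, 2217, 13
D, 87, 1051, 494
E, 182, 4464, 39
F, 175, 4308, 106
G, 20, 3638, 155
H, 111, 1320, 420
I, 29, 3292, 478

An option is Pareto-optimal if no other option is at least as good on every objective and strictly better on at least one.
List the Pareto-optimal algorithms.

A, C, E, F, G

A: not dominated.
B: dominated by C (avg latency 89≤132, throughput 2217≥119, memory 13≤274).
C: not dominated (best memory).
D: dominated by G (avg latency 20≤87, throughput 3638≥1051, memory 155≤494).
E: not dominated (best throughput).
F: not dominated.
G: not dominated (best avg latency).
H: dominated by C (avg latency 89≤111, throughput 2217≥1320, memory 13≤420).
I: dominated by G (avg latency 20≤29, throughput 3638≥3292, memory 155≤478).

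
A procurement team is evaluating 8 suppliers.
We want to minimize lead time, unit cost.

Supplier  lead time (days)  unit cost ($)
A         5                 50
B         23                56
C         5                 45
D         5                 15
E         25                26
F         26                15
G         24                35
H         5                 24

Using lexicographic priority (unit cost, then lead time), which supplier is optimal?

First minimize unit cost: best is 15, kept {D, F}.
Then minimize lead time: best is 5, kept {D}.

D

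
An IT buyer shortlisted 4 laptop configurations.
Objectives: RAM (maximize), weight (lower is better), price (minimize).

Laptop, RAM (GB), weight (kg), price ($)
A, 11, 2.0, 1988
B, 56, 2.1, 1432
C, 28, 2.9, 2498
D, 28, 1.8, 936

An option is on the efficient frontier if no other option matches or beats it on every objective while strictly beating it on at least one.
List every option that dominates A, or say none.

D

D: RAM 28≥11, weight 1.8≤2.0, price 936≤1988 — dominates A.
Others (B, C) are each worse than A on at least one objective.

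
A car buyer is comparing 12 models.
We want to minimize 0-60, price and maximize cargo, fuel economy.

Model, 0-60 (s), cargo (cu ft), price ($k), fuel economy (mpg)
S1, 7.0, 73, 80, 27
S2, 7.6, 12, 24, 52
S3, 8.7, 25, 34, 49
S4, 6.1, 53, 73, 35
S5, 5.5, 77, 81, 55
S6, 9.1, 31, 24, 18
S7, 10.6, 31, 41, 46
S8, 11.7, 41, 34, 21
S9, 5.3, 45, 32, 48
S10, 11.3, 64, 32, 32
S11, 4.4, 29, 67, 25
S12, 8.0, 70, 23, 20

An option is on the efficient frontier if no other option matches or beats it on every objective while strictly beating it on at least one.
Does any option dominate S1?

S2: worse on 0-60 (7.6 vs 7.0).
S3: worse on 0-60 (8.7 vs 7.0).
S4: worse on cargo (53 vs 73).
S5: worse on price (81 vs 80).
S6: worse on 0-60 (9.1 vs 7.0).
S7: worse on 0-60 (10.6 vs 7.0).
S8: worse on 0-60 (11.7 vs 7.0).
S9: worse on cargo (45 vs 73).
S10: worse on 0-60 (11.3 vs 7.0).
S11: worse on cargo (29 vs 73).
S12: worse on 0-60 (8.0 vs 7.0).
No option is at least as good as S1 on every objective and strictly better on one.

No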